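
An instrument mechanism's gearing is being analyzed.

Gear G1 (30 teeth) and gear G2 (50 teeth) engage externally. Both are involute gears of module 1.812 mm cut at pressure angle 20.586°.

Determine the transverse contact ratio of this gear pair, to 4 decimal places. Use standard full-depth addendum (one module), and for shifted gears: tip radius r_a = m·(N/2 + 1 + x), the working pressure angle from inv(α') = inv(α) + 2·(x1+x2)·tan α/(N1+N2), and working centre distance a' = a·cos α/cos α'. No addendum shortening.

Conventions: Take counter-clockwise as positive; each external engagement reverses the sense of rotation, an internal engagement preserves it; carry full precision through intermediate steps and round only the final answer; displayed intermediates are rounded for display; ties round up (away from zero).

recognized (one external pair, fixed centres): single-mesh tooth geometry, m = 1.812, N1 = 30, N2 = 50
base radii: r_b1 = 25.444434, r_b2 = 42.407390
tip radii: r_a1 = 28.992000, r_a2 = 47.112000
no profile shift: α' = α, a' = a
action lengths: √(r_a1²−r_b1²) = 13.896648, √(r_a2²−r_b2²) = 20.522032
base pitch p_b = π·m·cos α = 5.329070
CR = (13.896648 + 20.522032 − 72.480000·sin 20.58600°)/5.329070 = 1.676423
contact ratio ≈ 1.6764

1.6764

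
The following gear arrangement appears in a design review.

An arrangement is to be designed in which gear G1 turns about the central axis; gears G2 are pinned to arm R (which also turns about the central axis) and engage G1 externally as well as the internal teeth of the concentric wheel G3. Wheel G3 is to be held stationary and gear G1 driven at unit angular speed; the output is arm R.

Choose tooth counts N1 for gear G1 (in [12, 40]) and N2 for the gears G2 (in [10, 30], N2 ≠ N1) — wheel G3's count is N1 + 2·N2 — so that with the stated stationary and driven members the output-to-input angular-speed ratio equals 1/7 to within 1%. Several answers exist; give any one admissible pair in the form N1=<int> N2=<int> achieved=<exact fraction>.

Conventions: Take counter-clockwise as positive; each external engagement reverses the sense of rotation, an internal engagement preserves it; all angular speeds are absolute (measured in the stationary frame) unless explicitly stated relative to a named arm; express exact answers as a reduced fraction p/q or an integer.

N1=12 N2=30 achieved=1/7

topology: planetary set — design target 1/7, arm = carrier (Willis)
Willis with ω_ring = 0: ω_arm/ω_sun = N1/(N1+N3); set equal to 1/7  ⇒  N3/N1 = 1/(1/7) − 1 = 6
N3 = N1 + 2·N2  ⇒  N2/N1 = (N3/N1 − 1)/2 = (6 − 1)/2 = 5/2
smallest multiple with N1 ≥ 12 and N2 ≥ 10: k = 6  ⇒  N1 = 6·2 = 12, N2 = 6·5 = 30 (N1 ≤ 40, N2 ≤ 30, N2 ≠ N1 ✓), N3 = 12 + 2·30 = 72
check: N1/(N1+N3) with N1 = 12, N3 = 72 gives 1/7; |achieved − target| = 0 ≤ 1/700 ✓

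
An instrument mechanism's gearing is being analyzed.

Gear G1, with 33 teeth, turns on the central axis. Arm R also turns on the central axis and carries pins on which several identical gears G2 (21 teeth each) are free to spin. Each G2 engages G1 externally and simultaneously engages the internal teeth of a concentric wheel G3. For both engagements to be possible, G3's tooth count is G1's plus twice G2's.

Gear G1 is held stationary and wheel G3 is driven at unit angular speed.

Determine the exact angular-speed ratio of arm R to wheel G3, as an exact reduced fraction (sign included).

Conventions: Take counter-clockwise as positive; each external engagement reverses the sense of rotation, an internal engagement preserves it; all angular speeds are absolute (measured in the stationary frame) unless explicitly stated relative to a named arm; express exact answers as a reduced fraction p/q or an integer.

recognized (axles ride arm R): planetary set, 33/21/75 teeth
ring teeth: 33 + 2·21 = 75
33(ω_sun−ω_arm) = −75(ω_ring−ω_arm),  ω_sun = 0, ω_ring = 1
33(0−ω_arm) = −75(1−ω_arm)  ⇒  108·ω_arm = 75  ⇒  ω_arm = 25/36
ω_out/ω_in = 25/36

25/36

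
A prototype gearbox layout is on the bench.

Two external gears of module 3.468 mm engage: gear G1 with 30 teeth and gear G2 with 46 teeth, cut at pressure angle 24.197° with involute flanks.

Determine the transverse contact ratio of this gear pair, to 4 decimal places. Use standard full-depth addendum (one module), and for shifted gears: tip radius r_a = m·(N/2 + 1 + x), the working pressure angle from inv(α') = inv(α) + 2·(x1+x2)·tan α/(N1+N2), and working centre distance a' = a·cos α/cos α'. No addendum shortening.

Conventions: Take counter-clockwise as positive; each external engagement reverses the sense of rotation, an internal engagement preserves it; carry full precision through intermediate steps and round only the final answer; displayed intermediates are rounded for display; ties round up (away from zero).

1.5270

class = single-mesh tooth geometry [involute pair 30T × 46T, m = 3.468]
base radii: r_b1 = 47.449605, r_b2 = 72.756061
tip radii: r_a1 = 55.488000, r_a2 = 83.232000
no profile shift: α' = α, a' = a
action lengths: √(r_a1²−r_b1²) = 28.765485, √(r_a2²−r_b2²) = 40.424268
base pitch p_b = π·m·cos α = 9.937822
CR = (28.765485 + 40.424268 − 131.784000·sin 24.19700°)/9.937822 = 1.526969
contact ratio ≈ 1.5270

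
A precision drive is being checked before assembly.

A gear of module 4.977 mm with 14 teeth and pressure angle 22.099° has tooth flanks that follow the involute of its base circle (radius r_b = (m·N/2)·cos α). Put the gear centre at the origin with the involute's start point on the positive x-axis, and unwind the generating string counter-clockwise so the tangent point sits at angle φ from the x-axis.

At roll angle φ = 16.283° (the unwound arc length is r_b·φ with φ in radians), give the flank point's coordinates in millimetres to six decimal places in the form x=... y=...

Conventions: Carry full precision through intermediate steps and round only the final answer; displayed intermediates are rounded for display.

x=33.556888 y=0.244980

class = single-mesh tooth geometry [base-circle involute, m = 4.977, 14T]
pitch radius r_p = m·N/2 = 4.977·14/2 = 34.839000
base radius r_b = r_p·cos α = 34.839000·cos 22.099° = 32.279560
roll angle φ = 16.283° = 0.28419196 rad
x = r_b·(cos φ + φ·sin φ) = 33.556888
y = r_b·(sin φ − φ·cos φ) = 0.244980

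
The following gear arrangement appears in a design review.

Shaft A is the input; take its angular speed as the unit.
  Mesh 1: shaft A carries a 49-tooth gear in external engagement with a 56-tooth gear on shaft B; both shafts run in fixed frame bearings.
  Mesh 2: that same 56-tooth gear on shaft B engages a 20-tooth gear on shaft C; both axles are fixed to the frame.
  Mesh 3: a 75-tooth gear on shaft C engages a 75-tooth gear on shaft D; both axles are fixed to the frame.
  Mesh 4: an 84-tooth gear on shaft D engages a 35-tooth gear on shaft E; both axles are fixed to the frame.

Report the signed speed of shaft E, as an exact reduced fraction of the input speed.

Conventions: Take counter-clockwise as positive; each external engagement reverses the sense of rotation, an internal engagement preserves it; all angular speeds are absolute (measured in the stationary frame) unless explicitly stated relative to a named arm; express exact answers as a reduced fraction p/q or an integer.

147/25

4-mesh fixed-axis compound train (all bearings frame-fixed)
mesh 1 [49T→56T]: |ω|/ω_in = 1×49/56 = 7/8, sense flips to −
mesh 2 [56T→20T]: |ω|/ω_in = (7/8)×56/20 = 49/20, sense flips to +
mesh 3 [75T→75T]: |ω|/ω_in = (49/20)×75/75 = 49/20, sense flips to −
mesh 4 [84T→35T]: |ω|/ω_in = (49/20)×84/35 = 147/25, sense flips to +
signed output speed (× input speed) = 147/25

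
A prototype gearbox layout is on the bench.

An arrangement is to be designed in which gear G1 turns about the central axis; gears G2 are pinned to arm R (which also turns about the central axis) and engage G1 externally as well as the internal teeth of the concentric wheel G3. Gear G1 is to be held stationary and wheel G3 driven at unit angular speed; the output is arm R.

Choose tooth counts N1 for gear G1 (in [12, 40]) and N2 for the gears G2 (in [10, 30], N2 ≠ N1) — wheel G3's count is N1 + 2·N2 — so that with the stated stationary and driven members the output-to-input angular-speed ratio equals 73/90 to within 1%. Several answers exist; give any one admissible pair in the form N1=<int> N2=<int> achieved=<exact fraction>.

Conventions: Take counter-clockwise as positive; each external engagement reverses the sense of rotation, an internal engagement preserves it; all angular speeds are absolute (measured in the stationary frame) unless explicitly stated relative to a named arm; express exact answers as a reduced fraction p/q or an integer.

N1=17 N2=28 achieved=73/90

design class (target 73/90): planetary set
Willis with ω_sun = 0: ω_arm/ω_ring = N3/(N1+N3); set equal to 73/90  ⇒  N3/N1 = (73/90)/(1 − 73/90) = 73/17
N3 = N1 + 2·N2  ⇒  N2/N1 = (N3/N1 − 1)/2 = (73/17 − 1)/2 = 28/17
smallest multiple with N1 ≥ 12 and N2 ≥ 10: k = 1  ⇒  N1 = 1·17 = 17, N2 = 1·28 = 28 (N1 ≤ 40, N2 ≤ 30, N2 ≠ N1 ✓), N3 = 17 + 2·28 = 73
check: N3/(N1+N3) with N1 = 17, N3 = 73 gives 73/90; |achieved − target| = 0 ≤ 73/9000 ✓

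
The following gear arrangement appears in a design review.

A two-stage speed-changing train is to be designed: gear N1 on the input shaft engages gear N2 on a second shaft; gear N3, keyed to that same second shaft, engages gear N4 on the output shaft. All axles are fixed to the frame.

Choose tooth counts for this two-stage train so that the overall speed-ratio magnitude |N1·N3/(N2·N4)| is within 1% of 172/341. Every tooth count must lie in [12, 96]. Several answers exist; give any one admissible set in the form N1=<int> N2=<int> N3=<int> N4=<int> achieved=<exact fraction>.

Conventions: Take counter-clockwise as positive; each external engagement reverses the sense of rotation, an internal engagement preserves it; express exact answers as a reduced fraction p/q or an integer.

N1=12 N2=31 N3=43 N4=33 achieved=172/341

2-stage fixed-axis compound train for ratio 172/341
target = 172/341 in lowest terms: an exact hit needs N1·N3 = k·172 and N2·N4 = k·341 for one integer k, every count in [12, 96]; additionally prefer no 1:1 stage (N1 ≠ N2, N3 ≠ N4)
k = 1…2: no 1:1-free in-range split of k·172 and k·341 into factor pairs; take k = 3
k = 3: N1·N3 = 516 = 12·43, N2·N4 = 1023 = 31·33
achieved = 12·43/(31·33) = 172/341; |achieved − target| = 0 ≤ 43/8525 ✓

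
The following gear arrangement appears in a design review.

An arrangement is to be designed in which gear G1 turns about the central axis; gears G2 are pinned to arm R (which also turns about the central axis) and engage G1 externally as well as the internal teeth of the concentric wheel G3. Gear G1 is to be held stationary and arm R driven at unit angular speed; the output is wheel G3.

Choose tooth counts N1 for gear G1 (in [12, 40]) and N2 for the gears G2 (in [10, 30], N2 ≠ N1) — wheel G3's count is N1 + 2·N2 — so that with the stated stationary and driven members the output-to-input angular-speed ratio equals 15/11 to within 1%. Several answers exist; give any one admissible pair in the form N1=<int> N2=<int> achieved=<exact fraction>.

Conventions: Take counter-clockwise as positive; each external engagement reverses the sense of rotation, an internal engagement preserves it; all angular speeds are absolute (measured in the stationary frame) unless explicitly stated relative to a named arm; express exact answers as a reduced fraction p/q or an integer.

design class (target 15/11): planetary set
Willis with ω_sun = 0: ω_ring/ω_arm = (N1+N3)/N3; set equal to 15/11  ⇒  N3/N1 = 1/(15/11 − 1) = 11/4
N3 = N1 + 2·N2  ⇒  N2/N1 = (N3/N1 − 1)/2 = (11/4 − 1)/2 = 7/8
smallest multiple with N1 ≥ 12 and N2 ≥ 10: k = 2  ⇒  N1 = 2·8 = 16, N2 = 2·7 = 14 (N1 ≤ 40, N2 ≤ 30, N2 ≠ N1 ✓), N3 = 16 + 2·14 = 44
check: (N1+N3)/N3 with N1 = 16, N3 = 44 gives 15/11; |achieved − target| = 0 ≤ 3/220 ✓

N1=16 N2=14 achieved=15/11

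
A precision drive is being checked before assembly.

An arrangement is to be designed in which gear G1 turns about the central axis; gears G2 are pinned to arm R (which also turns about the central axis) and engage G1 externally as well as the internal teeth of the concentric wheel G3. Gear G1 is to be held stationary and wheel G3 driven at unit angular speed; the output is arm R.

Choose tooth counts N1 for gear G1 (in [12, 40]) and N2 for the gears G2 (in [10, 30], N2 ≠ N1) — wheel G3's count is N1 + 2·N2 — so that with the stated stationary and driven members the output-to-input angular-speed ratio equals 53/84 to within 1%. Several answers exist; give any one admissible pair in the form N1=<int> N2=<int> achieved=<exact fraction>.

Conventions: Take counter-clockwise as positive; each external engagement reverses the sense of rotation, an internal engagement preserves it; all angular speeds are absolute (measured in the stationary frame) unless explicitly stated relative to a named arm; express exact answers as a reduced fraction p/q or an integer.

N1=31 N2=11 achieved=53/84

topology: planetary set — design target 53/84, arm = carrier (Willis)
Willis with ω_sun = 0: ω_arm/ω_ring = N3/(N1+N3); set equal to 53/84  ⇒  N3/N1 = (53/84)/(1 − 53/84) = 53/31
N3 = N1 + 2·N2  ⇒  N2/N1 = (N3/N1 − 1)/2 = (53/31 − 1)/2 = 11/31
smallest multiple with N1 ≥ 12 and N2 ≥ 10: k = 1  ⇒  N1 = 1·31 = 31, N2 = 1·11 = 11 (N1 ≤ 40, N2 ≤ 30, N2 ≠ N1 ✓), N3 = 31 + 2·11 = 53
check: N3/(N1+N3) with N1 = 31, N3 = 53 gives 53/84; |achieved − target| = 0 ≤ 53/8400 ✓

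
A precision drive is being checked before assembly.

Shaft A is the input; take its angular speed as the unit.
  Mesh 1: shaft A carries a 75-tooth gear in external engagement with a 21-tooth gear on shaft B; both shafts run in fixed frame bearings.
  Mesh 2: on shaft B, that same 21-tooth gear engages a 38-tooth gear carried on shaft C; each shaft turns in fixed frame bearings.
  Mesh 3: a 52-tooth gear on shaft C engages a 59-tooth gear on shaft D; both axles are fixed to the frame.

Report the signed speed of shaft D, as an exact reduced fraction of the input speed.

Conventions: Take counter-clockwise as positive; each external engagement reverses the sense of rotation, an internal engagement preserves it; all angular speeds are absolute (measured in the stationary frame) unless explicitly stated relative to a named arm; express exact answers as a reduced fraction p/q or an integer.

-1950/1121

3-mesh fixed-axis compound train (all bearings frame-fixed)
mesh 1 [75T→21T]: |ω|/ω_in = 1×75/21 = 25/7, sense flips to −
mesh 2 [21T→38T]: |ω|/ω_in = (25/7)×21/38 = 75/38, sense flips to +
mesh 3 [52T→59T]: |ω|/ω_in = (75/38)×52/59 = 1950/1121, sense flips to −
signed output speed (× input speed) = -1950/1121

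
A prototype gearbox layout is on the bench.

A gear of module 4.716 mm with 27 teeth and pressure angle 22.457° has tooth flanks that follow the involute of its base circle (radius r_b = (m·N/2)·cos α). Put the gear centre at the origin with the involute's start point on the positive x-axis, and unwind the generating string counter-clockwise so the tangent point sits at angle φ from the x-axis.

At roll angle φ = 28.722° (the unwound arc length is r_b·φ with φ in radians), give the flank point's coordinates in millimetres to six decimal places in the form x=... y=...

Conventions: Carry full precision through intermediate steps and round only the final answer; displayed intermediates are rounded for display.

class = single-mesh tooth geometry [base-circle involute, m = 4.716, 27T]
pitch radius r_p = m·N/2 = 4.716·27/2 = 63.666000
base radius r_b = r_p·cos α = 63.666000·cos 22.457° = 58.837983
roll angle φ = 28.722° = 0.50129347 rad
x = r_b·(cos φ + φ·sin φ) = 65.772829
y = r_b·(sin φ − φ·cos φ) = 2.409126

x=65.772829 y=2.409126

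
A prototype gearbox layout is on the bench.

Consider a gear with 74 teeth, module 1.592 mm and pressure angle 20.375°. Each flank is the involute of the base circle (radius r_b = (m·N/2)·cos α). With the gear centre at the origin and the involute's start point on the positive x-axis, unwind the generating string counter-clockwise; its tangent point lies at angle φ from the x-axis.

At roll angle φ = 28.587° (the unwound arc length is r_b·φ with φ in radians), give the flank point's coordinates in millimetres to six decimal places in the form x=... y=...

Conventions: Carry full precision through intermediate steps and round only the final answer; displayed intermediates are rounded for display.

recognized (one wheel, involute flank): single-mesh tooth geometry, m = 1.592, N = 74
pitch radius r_p = m·N/2 = 1.592·74/2 = 58.904000
base radius r_b = r_p·cos α = 58.904000·cos 20.375° = 55.218612
roll angle φ = 28.587° = 0.49893727 rad
x = r_b·(cos φ + φ·sin φ) = 61.669768
y = r_b·(sin φ − φ·cos φ) = 2.229729

x=61.669768 y=2.229729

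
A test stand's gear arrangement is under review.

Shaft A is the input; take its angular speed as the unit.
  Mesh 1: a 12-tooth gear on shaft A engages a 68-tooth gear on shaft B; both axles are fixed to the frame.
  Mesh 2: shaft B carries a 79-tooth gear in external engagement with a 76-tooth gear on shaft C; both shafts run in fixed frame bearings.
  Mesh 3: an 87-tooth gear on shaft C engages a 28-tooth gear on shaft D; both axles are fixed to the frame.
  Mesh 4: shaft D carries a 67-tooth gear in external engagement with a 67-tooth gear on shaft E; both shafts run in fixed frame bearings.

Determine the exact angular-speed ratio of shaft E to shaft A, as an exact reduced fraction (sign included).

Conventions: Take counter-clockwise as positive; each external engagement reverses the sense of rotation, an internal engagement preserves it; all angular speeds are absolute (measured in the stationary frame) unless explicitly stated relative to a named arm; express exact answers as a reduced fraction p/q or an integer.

20619/36176

class = fixed-axis compound train [4 meshes; 4 ratios multiply, 4 sense flips]
mesh 1 [12T→68T]: running ratio 3/17, sense −
mesh 2 [79T→76T]: running ratio 237/1292, sense +
mesh 3 [87T→28T]: running ratio 20619/36176, sense −
mesh 4 [67T→67T]: running ratio 20619/36176, sense +
ω_out/ω_in = 20619/36176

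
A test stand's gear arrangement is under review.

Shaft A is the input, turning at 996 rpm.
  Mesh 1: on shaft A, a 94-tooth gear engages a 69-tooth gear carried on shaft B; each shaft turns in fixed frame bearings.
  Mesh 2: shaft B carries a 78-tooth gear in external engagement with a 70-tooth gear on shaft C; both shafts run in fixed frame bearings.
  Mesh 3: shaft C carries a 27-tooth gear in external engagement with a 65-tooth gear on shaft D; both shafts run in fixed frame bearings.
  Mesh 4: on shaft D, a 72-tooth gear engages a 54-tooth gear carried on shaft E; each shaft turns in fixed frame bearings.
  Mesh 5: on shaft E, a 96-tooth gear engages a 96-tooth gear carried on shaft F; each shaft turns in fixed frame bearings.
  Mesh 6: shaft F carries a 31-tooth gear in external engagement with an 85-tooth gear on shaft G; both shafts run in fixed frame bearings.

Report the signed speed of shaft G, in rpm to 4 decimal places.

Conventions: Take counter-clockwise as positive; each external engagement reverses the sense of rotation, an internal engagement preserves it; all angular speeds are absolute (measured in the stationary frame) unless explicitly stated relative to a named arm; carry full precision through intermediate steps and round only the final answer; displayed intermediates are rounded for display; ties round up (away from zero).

+305.3983 rpm

topology: fixed-axis compound train — 6 meshes, A→G
mesh 1 [94T→69T]: ω = 996.0000×94/69 = 1356.8696 rpm, sense flips to −
mesh 2 [78T→70T]: ω = 1356.8696×78/70 = 1511.9404 rpm, sense flips to +
mesh 3 [27T→65T]: ω = 1511.9404×27/65 = 628.0368 rpm, sense flips to −
mesh 4 [72T→54T]: ω = 628.0368×72/54 = 837.3824 rpm, sense flips to +
mesh 5 [96T→96T]: ω = 837.3824×96/96 = 837.3824 rpm, sense flips to −
mesh 6 [31T→85T]: ω = 837.3824×31/85 = 305.3983 rpm, sense flips to +
signed output speed = +305.3983 rpm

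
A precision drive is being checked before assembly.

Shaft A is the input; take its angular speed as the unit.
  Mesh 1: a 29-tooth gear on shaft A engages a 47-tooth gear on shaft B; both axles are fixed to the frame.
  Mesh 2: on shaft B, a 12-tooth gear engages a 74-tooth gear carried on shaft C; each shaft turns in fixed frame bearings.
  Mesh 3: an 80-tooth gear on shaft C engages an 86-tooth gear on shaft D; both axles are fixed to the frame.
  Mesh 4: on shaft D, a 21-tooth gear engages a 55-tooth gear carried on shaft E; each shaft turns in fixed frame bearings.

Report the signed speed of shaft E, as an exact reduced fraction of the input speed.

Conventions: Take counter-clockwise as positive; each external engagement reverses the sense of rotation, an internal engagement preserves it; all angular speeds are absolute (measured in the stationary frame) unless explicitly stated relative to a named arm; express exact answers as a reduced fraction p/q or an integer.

4-mesh fixed-axis compound train (all bearings frame-fixed)
mesh 1 [29T→47T]: |ω|/ω_in = 1×29/47 = 29/47, sense flips to −
mesh 2 [12T→74T]: |ω|/ω_in = (29/47)×12/74 = 174/1739, sense flips to +
mesh 3 [80T→86T]: |ω|/ω_in = (174/1739)×80/86 = 6960/74777, sense flips to −
mesh 4 [21T→55T]: |ω|/ω_in = (6960/74777)×21/55 = 29232/822547, sense flips to +
signed output speed (× input speed) = 29232/822547

29232/822547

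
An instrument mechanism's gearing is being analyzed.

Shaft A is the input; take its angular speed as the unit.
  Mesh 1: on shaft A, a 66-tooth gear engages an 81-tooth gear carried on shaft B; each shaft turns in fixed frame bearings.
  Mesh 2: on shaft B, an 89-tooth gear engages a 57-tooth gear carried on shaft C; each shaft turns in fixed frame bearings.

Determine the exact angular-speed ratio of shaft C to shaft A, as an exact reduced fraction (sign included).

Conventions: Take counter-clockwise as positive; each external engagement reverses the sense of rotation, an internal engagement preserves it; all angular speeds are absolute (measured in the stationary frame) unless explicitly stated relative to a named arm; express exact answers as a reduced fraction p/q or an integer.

class = fixed-axis compound train [2 meshes; 2 ratios multiply, 2 sense flips]
mesh 1 [66T→81T]: running ratio 22/27, sense −
mesh 2 [89T→57T]: running ratio 1958/1539, sense +
ω_out/ω_in = 1958/1539

1958/1539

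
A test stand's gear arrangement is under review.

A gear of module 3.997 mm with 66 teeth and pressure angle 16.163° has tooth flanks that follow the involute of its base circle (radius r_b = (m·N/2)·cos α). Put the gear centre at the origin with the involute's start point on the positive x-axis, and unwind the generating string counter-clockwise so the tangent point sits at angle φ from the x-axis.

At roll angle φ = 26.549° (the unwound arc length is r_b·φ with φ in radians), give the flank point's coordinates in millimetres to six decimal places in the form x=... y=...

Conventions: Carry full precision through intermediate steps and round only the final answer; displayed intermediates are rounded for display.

topology: single-mesh involute geometry — m = 3.997, N = 66
pitch radius r_p = m·N/2 = 3.997·66/2 = 131.901000
base radius r_b = r_p·cos α = 131.901000·cos 16.163° = 126.687435
roll angle φ = 26.549° = 0.46336746 rad
x = r_b·(cos φ + φ·sin φ) = 139.566550
y = r_b·(sin φ − φ·cos φ) = 4.111832

x=139.566550 y=4.111832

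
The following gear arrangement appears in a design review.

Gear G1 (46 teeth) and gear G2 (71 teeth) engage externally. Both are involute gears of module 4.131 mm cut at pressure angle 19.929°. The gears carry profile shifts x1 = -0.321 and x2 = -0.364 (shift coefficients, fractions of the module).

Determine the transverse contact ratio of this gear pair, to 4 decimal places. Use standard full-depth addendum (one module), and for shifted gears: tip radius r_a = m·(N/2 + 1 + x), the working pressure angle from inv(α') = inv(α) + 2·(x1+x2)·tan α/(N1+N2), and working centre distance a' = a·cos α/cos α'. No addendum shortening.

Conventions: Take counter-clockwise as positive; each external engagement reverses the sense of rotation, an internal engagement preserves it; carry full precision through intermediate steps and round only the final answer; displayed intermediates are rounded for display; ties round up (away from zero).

1.9610

class = single-mesh tooth geometry [involute pair 46T × 71T, m = 4.131]
base radii: r_b1 = 89.323215, r_b2 = 137.868441
tip radii: r_a1 = 97.817949, r_a2 = 149.277816
inv(α') = inv(19.929°) + 2·(-0.321-0.364)·tan α/(46+71) = 0.01049541  ⇒  α' = 17.85492°
a' = a·cos α / cos α' = 241.6635·cos 19.929°/cos 17.85492° = 238.687836
action lengths: √(r_a1²−r_b1²) = 39.871222, √(r_a2²−r_b2²) = 57.237744
base pitch p_b = π·m·cos α = 12.200746
CR = (39.871222 + 57.237744 − 238.687836·sin 17.85492°)/12.200746 = 1.960979
contact ratio ≈ 1.9610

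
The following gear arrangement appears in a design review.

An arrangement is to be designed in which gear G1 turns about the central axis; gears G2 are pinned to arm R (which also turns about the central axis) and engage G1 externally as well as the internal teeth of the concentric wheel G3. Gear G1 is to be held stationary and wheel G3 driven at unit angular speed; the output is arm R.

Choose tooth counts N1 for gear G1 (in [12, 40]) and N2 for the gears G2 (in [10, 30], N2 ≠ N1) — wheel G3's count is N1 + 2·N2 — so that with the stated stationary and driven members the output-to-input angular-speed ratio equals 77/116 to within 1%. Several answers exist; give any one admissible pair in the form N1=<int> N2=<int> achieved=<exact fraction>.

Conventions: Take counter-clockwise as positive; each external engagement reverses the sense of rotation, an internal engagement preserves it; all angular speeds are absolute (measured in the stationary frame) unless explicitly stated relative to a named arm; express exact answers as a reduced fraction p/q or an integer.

topology: planetary set — design target 77/116, arm = carrier (Willis)
Willis with ω_sun = 0: ω_arm/ω_ring = N3/(N1+N3); set equal to 77/116  ⇒  N3/N1 = (77/116)/(1 − 77/116) = 77/39
N3 = N1 + 2·N2  ⇒  N2/N1 = (N3/N1 − 1)/2 = (77/39 − 1)/2 = 19/39
smallest multiple with N1 ≥ 12 and N2 ≥ 10: k = 1  ⇒  N1 = 1·39 = 39, N2 = 1·19 = 19 (N1 ≤ 40, N2 ≤ 30, N2 ≠ N1 ✓), N3 = 39 + 2·19 = 77
check: N3/(N1+N3) with N1 = 39, N3 = 77 gives 77/116; |achieved − target| = 0 ≤ 77/11600 ✓

N1=39 N2=19 achieved=77/116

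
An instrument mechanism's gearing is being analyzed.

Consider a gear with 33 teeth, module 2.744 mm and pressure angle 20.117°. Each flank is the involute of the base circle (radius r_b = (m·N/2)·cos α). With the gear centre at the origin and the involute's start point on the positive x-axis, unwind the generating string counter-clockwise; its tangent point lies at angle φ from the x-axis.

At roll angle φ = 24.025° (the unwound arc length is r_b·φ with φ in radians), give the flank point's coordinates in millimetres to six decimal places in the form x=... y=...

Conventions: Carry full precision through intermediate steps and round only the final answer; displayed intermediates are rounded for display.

recognized (one wheel, involute flank): single-mesh tooth geometry, m = 2.744, N = 33
pitch radius r_p = m·N/2 = 2.744·33/2 = 45.276000
base radius r_b = r_p·cos α = 45.276000·cos 20.117° = 42.513813
roll angle φ = 24.025° = 0.41931535 rad
x = r_b·(cos φ + φ·sin φ) = 46.088627
y = r_b·(sin φ − φ·cos φ) = 1.026540

x=46.088627 y=1.026540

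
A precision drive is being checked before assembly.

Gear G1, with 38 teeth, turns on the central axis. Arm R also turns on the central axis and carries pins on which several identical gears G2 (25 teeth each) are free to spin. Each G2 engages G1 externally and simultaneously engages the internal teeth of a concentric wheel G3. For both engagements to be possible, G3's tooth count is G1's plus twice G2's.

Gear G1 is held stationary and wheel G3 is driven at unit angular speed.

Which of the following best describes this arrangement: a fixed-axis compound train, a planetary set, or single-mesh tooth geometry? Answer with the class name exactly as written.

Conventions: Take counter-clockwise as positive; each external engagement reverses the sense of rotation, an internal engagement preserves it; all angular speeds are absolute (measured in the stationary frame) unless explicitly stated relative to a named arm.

planetary set

recognized (axles ride arm R): planetary set, 38/25/88 teeth
classification: planetary set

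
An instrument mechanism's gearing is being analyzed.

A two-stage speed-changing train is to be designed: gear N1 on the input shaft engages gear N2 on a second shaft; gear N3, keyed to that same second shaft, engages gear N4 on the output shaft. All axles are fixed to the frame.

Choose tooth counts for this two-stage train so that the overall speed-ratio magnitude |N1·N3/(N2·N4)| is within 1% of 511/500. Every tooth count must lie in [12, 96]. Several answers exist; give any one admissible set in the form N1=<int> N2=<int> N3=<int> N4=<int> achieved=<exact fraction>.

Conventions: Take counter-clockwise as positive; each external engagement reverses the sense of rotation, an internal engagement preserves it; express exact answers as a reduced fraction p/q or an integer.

N1=14 N2=20 N3=73 N4=50 achieved=511/500

class = fixed-axis compound train [2-stage, 511/500 wanted]
target = 511/500 in lowest terms: an exact hit needs N1·N3 = k·511 and N2·N4 = k·500 for one integer k, every count in [12, 96]; additionally prefer no 1:1 stage (N1 ≠ N2, N3 ≠ N4)
k = 1: no 1:1-free in-range split of k·511 and k·500 into factor pairs; take k = 2
k = 2: N1·N3 = 1022 = 14·73, N2·N4 = 1000 = 20·50
achieved = 14·73/(20·50) = 511/500; |achieved − target| = 0 ≤ 511/50000 ✓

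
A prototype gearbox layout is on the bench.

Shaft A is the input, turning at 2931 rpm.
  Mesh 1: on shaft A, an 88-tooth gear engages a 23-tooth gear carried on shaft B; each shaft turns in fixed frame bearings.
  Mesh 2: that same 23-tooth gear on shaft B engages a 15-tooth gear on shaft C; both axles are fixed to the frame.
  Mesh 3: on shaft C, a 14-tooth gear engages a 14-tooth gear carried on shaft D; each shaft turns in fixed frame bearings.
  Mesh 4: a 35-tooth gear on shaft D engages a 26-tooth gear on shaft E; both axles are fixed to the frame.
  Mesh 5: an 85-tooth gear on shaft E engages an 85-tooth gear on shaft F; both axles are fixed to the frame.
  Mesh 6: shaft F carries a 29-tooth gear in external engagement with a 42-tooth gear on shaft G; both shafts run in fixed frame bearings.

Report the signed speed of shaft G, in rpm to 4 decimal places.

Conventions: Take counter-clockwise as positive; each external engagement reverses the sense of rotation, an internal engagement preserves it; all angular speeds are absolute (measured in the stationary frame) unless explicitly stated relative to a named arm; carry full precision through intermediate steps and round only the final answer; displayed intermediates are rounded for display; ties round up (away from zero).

+15982.7179 rpm

recognized (7 fixed axles, 6 meshes): fixed-axis compound train
mesh 1 [88T→23T]: ω = 2931.0000×88/23 = 11214.2609 rpm, sense flips to −
mesh 2 [23T→15T]: ω = 11214.2609×23/15 = 17195.2000 rpm, sense flips to +
mesh 3 [14T→14T]: ω = 17195.2000×14/14 = 17195.2000 rpm, sense flips to −
mesh 4 [35T→26T]: ω = 17195.2000×35/26 = 23147.3846 rpm, sense flips to +
mesh 5 [85T→85T]: ω = 23147.3846×85/85 = 23147.3846 rpm, sense flips to −
mesh 6 [29T→42T]: ω = 23147.3846×29/42 = 15982.7179 rpm, sense flips to +
signed output speed = +15982.7179 rpm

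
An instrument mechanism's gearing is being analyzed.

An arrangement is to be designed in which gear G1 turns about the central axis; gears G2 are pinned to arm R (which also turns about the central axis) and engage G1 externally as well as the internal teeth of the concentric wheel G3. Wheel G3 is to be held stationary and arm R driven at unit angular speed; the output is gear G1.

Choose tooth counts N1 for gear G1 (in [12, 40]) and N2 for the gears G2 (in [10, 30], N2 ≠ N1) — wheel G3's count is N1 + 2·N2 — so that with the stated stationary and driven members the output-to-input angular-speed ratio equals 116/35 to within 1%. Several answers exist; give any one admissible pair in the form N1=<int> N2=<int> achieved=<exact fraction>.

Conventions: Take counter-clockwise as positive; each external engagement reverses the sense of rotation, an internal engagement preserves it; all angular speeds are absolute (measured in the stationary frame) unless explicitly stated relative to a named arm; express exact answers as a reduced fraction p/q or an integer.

N1=35 N2=23 achieved=116/35

planetary set to be sized for 116/35 (Willis relation)
Willis with ω_ring = 0: ω_sun/ω_arm = (N1+N3)/N1; set equal to 116/35  ⇒  N3/N1 = 116/35 − 1 = 81/35
N3 = N1 + 2·N2  ⇒  N2/N1 = (N3/N1 − 1)/2 = (81/35 − 1)/2 = 23/35
smallest multiple with N1 ≥ 12 and N2 ≥ 10: k = 1  ⇒  N1 = 1·35 = 35, N2 = 1·23 = 23 (N1 ≤ 40, N2 ≤ 30, N2 ≠ N1 ✓), N3 = 35 + 2·23 = 81
check: (N1+N3)/N1 with N1 = 35, N3 = 81 gives 116/35; |achieved − target| = 0 ≤ 29/875 ✓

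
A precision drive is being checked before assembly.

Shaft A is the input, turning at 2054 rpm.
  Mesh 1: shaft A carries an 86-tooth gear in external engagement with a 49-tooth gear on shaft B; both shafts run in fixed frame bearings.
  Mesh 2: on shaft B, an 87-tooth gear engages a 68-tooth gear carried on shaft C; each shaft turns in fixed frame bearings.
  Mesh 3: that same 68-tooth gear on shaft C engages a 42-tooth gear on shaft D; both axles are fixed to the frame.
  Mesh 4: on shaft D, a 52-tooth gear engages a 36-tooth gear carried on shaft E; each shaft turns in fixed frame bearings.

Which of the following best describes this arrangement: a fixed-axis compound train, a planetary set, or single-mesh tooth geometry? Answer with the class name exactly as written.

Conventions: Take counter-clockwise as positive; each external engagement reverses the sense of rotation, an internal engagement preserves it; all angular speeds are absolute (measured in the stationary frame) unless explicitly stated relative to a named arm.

class = fixed-axis compound train [4 meshes; 4 ratios multiply, 4 sense flips]
classification: fixed-axis compound train

fixed-axis compound train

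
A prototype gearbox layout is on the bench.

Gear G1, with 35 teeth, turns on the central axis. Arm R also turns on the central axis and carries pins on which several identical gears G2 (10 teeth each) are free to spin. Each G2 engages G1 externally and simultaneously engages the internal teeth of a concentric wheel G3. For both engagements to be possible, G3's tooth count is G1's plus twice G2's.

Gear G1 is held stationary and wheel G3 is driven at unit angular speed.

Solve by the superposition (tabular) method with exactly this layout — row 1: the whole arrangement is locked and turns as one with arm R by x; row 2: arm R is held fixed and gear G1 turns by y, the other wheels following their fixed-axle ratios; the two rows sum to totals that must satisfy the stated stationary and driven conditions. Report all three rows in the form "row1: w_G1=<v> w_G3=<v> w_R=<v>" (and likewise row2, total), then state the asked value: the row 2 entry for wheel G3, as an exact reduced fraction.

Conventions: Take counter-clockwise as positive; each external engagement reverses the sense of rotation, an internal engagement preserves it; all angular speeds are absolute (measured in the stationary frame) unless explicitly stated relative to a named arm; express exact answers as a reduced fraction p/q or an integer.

row1: w_G1=11/18 w_G3=11/18 w_R=11/18
row2: w_G1=-11/18 w_G3=7/18 w_R=0
total: w_G1=0 w_G3=1 w_R=11/18
asked value: 7/18

recognized (axles ride arm R): planetary set, 35/10/55 teeth
row 1 (train locked, turned with arm): all members turn x
row 2 — arm fixed, fixed-axis ratios: sun y, ring −(35/55)·y, arm 0
boundary: total ω_sun = x + y = 0 and total ω_ring = x − (35/55)·y = 1  ⇒  y = -11/18, x = 11/18
row 2 ring = −(35/55)·(-11/18) = 7/18
totals (row 1 + row 2): sun 11/18 + (-11/18) = 0, ring 11/18 + 7/18 = 1, arm 11/18 + 0 = 11/18
asked cell (row2, ring) = 7/18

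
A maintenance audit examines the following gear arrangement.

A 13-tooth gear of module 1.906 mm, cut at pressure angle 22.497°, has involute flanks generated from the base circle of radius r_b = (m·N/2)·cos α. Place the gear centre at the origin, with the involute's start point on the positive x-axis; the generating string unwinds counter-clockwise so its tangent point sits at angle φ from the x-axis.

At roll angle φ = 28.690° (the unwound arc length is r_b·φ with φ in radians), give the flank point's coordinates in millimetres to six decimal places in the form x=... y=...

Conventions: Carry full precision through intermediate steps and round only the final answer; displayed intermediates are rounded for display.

x=12.792470 y=0.467127

class = single-mesh tooth geometry [base-circle involute, m = 1.906, 13T]
pitch radius r_p = m·N/2 = 1.906·13/2 = 12.389000
base radius r_b = r_p·cos α = 12.389000·cos 22.497° = 11.446192
roll angle φ = 28.690° = 0.50073496 rad
x = r_b·(cos φ + φ·sin φ) = 12.792470
y = r_b·(sin φ − φ·cos φ) = 0.467127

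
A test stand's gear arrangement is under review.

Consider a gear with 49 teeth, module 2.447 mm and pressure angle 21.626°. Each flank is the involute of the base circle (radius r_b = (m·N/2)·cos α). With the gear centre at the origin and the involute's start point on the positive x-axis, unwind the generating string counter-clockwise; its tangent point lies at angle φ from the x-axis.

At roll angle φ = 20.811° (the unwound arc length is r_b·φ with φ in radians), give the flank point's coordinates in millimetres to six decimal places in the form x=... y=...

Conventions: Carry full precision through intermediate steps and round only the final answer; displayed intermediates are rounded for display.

x=59.287409 y=0.878516

class = single-mesh tooth geometry [base-circle involute, m = 2.447, 49T]
pitch radius r_p = m·N/2 = 2.447·49/2 = 59.951500
base radius r_b = r_p·cos α = 59.951500·cos 21.626° = 55.731474
roll angle φ = 20.811° = 0.36322047 rad
x = r_b·(cos φ + φ·sin φ) = 59.287409
y = r_b·(sin φ − φ·cos φ) = 0.878516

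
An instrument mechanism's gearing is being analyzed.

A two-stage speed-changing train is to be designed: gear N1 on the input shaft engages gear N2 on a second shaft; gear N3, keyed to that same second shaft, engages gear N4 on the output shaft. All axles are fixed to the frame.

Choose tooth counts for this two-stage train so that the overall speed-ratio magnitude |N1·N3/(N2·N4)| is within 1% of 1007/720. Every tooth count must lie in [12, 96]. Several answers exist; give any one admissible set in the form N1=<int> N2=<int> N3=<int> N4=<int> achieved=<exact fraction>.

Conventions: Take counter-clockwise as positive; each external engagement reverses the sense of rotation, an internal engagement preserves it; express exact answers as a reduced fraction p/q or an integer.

N1=19 N2=12 N3=53 N4=60 achieved=1007/720

2-stage fixed-axis compound train for ratio 1007/720
target = 1007/720 in lowest terms: an exact hit needs N1·N3 = k·1007 and N2·N4 = k·720 for one integer k, every count in [12, 96]; additionally prefer no 1:1 stage (N1 ≠ N2, N3 ≠ N4)
k = 1: N1·N3 = 1007 = 19·53, N2·N4 = 720 = 12·60
achieved = 19·53/(12·60) = 1007/720; |achieved − target| = 0 ≤ 1007/72000 ✓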